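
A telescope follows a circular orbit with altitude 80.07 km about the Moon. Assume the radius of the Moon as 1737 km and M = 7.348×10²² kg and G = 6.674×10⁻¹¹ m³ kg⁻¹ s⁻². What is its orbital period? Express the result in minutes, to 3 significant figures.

T ≈ 116 minutes

μ = GM = 6.674×10⁻¹¹ × 7.348×10²² = 4.904×10¹² m³/s².
r = 1737 + 80.07 = 1817.1 km = 1.8171×10⁶ m.
Kepler's third law: T = 2π√(r³/μ) = 2π√((1.817×10⁶)³ / 4.904×10¹²).
r³/μ = 1.223×10⁶ s², so T = 2π × 1.106×10³ = 6.950×10³ s.
Converting: 6.950×10³ s ÷ 60.00 = 115.8 minutes.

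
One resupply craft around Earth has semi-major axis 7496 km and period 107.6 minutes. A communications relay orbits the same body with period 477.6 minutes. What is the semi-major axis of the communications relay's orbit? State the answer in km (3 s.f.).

Kepler's third law: a³ ∝ T², so a₂ = a₁ (T₂/T₁)^(2/3).
T₂/T₁ = 4.439, (T₂/T₁)^(2/3) = 2.701.
a₂ = 7496 × 2.701 = 20250 km.

a₂ ≈ 20200 km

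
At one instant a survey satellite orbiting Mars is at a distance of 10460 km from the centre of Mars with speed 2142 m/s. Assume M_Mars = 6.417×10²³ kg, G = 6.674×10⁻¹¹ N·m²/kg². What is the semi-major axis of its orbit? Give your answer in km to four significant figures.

a ≈ 11890 km

μ = GM = 6.674×10⁻¹¹ × 6.417×10²³ = 4.283×10¹³ m³/s².
r = 1.046×10⁷ m.
Vis-viva rearranged: 1/a = 2/r − v²/μ = 1.912×10⁻⁷ − 1.071×10⁻⁷ = 8.407×10⁻⁸ m⁻¹.
a = 1.189×10⁷ m = 11895 km.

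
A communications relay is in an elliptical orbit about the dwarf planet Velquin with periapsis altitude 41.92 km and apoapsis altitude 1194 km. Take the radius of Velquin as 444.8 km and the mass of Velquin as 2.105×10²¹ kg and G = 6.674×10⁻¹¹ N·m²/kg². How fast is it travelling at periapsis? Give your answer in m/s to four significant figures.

μ = GM = 6.674×10⁻¹¹ × 2.105×10²¹ = 1.405×10¹¹ m³/s².
r_p = 444.8 + 41.92 = 486.72 km = 4.8672×10⁵ m.
r_a = 444.8 + 1194 = 1638.8 km = 1.6388×10⁶ m.
Semi-major axis a = (r_p + r_a)/2 = 1062.8 km = 1.063×10⁶ m.
Vis-viva: v² = μ(2/r − 1/a) = 1.405×10¹¹ × (4.109×10⁻⁶ − 9.409×10⁻⁷) = 4.451×10⁵ m²/s².
v = 667.2 m/s.

v ≈ 667.2 m/s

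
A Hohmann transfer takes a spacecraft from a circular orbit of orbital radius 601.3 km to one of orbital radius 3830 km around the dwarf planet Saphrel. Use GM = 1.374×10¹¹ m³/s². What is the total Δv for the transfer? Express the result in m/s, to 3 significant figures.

Δv_total ≈ 241 m/s

r₁ = 601.3 km = 6.013×10⁵ m.
r₂ = 3830 km = 3.830×10⁶ m.
Transfer ellipse a_t = (r₁ + r₂)/2 = 2.216×10⁶ m.
At r₁: circular v_c1 = √(μ/r₁) = 478.0 m/s; transfer-periapsis v_p = √[μ(2/r₁ − 1/a_t)] = 628.5 m/s.
Δv₁ = v_p − v_c1 = 150.5 m/s.
At r₂: circular v_c2 = √(μ/r₂) = 189.4 m/s; transfer-apoapsis v_a = √[μ(2/r₂ − 1/a_t)] = 98.67 m/s.
Δv₂ = v_c2 − v_a = 90.74 m/s.
Total Δv = Δv₁ + Δv₂ = 241.2 m/s.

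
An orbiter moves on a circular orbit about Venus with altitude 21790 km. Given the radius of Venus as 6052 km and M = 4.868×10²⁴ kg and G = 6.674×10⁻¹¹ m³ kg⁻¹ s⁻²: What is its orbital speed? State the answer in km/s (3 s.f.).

μ = GM = 6.674×10⁻¹¹ × 4.868×10²⁴ = 3.249×10¹⁴ m³/s².
r = 6052 + 21790 = 27842 km = 2.7842×10⁷ m.
For a circular orbit v = √(μ/r) = √(3.249×10¹⁴ / 2.784×10⁷) = √(1.167×10⁷) = 3416 m/s.
That is 3.416 km/s.

v ≈ 3.42 km/s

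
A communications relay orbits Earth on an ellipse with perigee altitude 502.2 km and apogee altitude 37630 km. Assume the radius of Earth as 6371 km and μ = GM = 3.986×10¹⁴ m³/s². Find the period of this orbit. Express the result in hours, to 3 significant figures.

T ≈ 11.2 hours

r_p = 6371 + 502.2 = 6873.2 km = 6.8732×10⁶ m.
r_a = 6371 + 37630 = 44001 km = 4.4001×10⁷ m.
Semi-major axis a = (r_p + r_a)/2 = (6873.2 + 44001)/2 = 25437 km = 2.544×10⁷ m.
By Kepler's third law T = 2π√(a³/μ) = 2π × 6.426×10³ = 4.038×10⁴ s.
= 11.22 hours.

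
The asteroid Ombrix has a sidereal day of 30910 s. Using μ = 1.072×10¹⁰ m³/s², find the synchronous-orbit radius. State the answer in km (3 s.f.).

A synchronous orbit has period T, so by Kepler's third law a = (μT²/4π²)^(1/3).
μT²/4π² = 1.072×10¹⁰ × (3.091×10⁴)² / 39.48 = 2.594×10¹⁷ m³.
a = 6.378×10⁵ m = 637.79 km.

r_sync ≈ 638 km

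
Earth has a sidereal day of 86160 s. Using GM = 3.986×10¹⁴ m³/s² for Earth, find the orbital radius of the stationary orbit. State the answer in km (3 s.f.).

r_sync ≈ 42200 km

A synchronous orbit has period T, so by Kepler's third law a = (μT²/4π²)^(1/3).
μT²/4π² = 3.986×10¹⁴ × (8.616×10⁴)² / 39.48 = 7.495×10²² m³.
a = 4.216×10⁷ m = 42163 km.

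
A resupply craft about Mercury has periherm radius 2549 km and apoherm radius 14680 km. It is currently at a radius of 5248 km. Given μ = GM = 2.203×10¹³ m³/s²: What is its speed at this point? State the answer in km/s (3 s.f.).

v ≈ 2.42 km/s

Semi-major axis a = (r_p + r_a)/2 = 8614.5 km = 8.614×10⁶ m.
Vis-viva: v² = μ(2/r − 1/a) = 2.203×10¹³ × (3.811×10⁻⁷ − 1.161×10⁻⁷) = 5.838×10⁶ m²/s².
v = 2416 m/s = 2.416 km/s.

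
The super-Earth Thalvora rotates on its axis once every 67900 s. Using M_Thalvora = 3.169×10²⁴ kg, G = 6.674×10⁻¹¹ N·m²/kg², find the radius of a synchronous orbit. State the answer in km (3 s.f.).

r_sync ≈ 29100 km

μ = GM = 6.674×10⁻¹¹ × 3.169×10²⁴ = 2.115×10¹⁴ m³/s².
A synchronous orbit has period T, so by Kepler's third law a = (μT²/4π²)^(1/3).
μT²/4π² = 2.115×10¹⁴ × (6.790×10⁴)² / 39.48 = 2.470×10²² m³.
a = 2.912×10⁷ m = 29123 km.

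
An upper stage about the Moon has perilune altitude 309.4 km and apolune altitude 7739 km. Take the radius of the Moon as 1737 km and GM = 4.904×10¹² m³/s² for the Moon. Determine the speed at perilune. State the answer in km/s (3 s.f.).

r_p = 1737 + 309.4 = 2046.4 km = 2.0464×10⁶ m.
r_a = 1737 + 7739 = 9476.0 km = 9.4760×10⁶ m.
Semi-major axis a = (r_p + r_a)/2 = 5761.2 km = 5.761×10⁶ m.
Vis-viva: v² = μ(2/r − 1/a) = 4.904×10¹² × (9.773×10⁻⁷ − 1.736×10⁻⁷) = 3.942×10⁶ m²/s².
v = 1985 m/s = 1.985 km/s.

v ≈ 1.99 km/s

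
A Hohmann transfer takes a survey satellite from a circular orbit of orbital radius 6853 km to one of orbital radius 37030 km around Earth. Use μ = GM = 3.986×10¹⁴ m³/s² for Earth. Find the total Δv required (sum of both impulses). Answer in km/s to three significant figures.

Δv_total ≈ 3.73 km/s

r₁ = 6853 km = 6.853×10⁶ m.
r₂ = 37030 km = 3.703×10⁷ m.
Transfer ellipse a_t = (r₁ + r₂)/2 = 2.194×10⁷ m.
At r₁: circular v_c1 = √(μ/r₁) = 7627 m/s; transfer-perigee v_p = √[μ(2/r₁ − 1/a_t)] = 9908 m/s.
Δv₁ = v_p − v_c1 = 2281 m/s.
At r₂: circular v_c2 = √(μ/r₂) = 3281 m/s; transfer-apogee v_a = √[μ(2/r₂ − 1/a_t)] = 1834 m/s.
Δv₂ = v_c2 − v_a = 1447 m/s.
Total Δv = Δv₁ + Δv₂ = 3728 m/s = 3.728 km/s.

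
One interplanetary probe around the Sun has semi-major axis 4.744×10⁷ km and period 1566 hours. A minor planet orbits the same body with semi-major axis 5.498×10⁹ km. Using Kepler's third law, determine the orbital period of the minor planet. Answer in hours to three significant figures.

Kepler's third law: T² ∝ a³, so T₂ = T₁ (a₂/a₁)^(3/2).
a₂/a₁ = 115.9, (a₂/a₁)^(3/2) = 1248.
T₂ = 1566 × 1248 = 1.954×10⁶ hours.

T₂ ≈ 1.95×10⁶ hours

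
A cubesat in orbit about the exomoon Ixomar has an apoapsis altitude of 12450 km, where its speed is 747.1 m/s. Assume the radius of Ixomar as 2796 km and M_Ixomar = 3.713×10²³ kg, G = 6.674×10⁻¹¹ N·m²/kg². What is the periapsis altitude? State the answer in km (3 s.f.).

μ = GM = 6.674×10⁻¹¹ × 3.713×10²³ = 2.478×10¹³ m³/s².
r_a = 2796 + 12450 = 15246 km = 1.525×10⁷ m.
Specific energy ε = v²/2 − μ/r = -1.346×10⁶ J/kg, so a = −μ/(2ε) = 9.203×10⁶ m.
The apsides satisfy r_p + r_a = 2a, so the periapsis radius is 2a − r_a = 3.160×10⁶ m = 3160.4 km.
Periapsis altitude = 3160.4 − 2796 = 364.39 km.

periapsis altitude ≈ 364 km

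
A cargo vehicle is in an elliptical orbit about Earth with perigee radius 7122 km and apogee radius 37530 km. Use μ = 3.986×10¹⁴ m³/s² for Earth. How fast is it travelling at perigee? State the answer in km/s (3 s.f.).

Semi-major axis a = (r_p + r_a)/2 = 22326 km = 2.233×10⁷ m.
Vis-viva: v² = μ(2/r − 1/a) = 3.986×10¹⁴ × (2.808×10⁻⁷ − 4.479×10⁻⁸) = 9.408×10⁷ m²/s².
v = 9700 m/s = 9.700 km/s.

v ≈ 9.70 km/s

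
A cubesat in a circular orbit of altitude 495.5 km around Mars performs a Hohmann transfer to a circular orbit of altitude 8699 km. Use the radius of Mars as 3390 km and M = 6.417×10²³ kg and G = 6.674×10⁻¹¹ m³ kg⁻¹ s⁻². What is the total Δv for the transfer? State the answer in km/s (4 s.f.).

Δv_total ≈ 1.334 km/s

μ = GM = 6.674×10⁻¹¹ × 6.417×10²³ = 4.283×10¹³ m³/s².
r₁ = 3390 + 495.5 = 3885.5 km = 3.8855×10⁶ m.
r₂ = 3390 + 8699 = 12089 km = 1.2089×10⁷ m.
Transfer ellipse a_t = (r₁ + r₂)/2 = 7.987×10⁶ m.
At r₁: circular v_c1 = √(μ/r₁) = 3320 m/s; transfer-periapsis v_p = √[μ(2/r₁ − 1/a_t)] = 4084 m/s.
Δv₁ = v_p − v_c1 = 764.5 m/s.
At r₂: circular v_c2 = √(μ/r₂) = 1882 m/s; transfer-apoapsis v_a = √[μ(2/r₂ − 1/a_t)] = 1313 m/s.
Δv₂ = v_c2 − v_a = 569.4 m/s.
Total Δv = Δv₁ + Δv₂ = 1334 m/s = 1.334 km/s.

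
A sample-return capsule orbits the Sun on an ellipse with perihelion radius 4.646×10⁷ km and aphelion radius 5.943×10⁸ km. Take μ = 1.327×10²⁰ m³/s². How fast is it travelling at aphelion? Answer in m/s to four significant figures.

v ≈ 5690 m/s

Semi-major axis a = (r_p + r_a)/2 = 3.2038×10⁸ km = 3.204×10¹¹ m.
Vis-viva: v² = μ(2/r − 1/a) = 1.327×10²⁰ × (3.365×10⁻¹² − 3.121×10⁻¹²) = 3.238×10⁷ m²/s².
v = 5690 m/s.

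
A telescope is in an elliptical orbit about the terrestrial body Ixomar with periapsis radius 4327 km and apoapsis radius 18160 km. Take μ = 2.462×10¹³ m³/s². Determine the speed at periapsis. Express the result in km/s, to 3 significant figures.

Semi-major axis a = (r_p + r_a)/2 = 11244 km = 1.124×10⁷ m.
Vis-viva: v² = μ(2/r − 1/a) = 2.462×10¹³ × (4.622×10⁻⁷ − 8.894×10⁻⁸) = 9.190×10⁶ m²/s².
v = 3032 m/s = 3.032 km/s.

v ≈ 3.03 km/s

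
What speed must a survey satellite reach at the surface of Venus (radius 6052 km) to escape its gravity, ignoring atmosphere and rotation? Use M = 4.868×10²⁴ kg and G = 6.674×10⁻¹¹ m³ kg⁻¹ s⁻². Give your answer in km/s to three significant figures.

v_esc ≈ 10.4 km/s

μ = GM = 6.674×10⁻¹¹ × 4.868×10²⁴ = 3.249×10¹⁴ m³/s².
r = R = 6.052×10⁶ m.
Escape speed v_esc = √(2μ/r) = √(2 × 3.249×10¹⁴ / 6.052×10⁶) = √(1.074×10⁸) = 10360 m/s.
= 10.36 km/s.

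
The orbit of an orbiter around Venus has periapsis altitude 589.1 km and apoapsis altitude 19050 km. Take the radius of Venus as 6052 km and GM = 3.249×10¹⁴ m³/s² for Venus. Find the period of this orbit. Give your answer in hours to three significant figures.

T ≈ 6.12 hours

r_p = 6052 + 589.1 = 6641.1 km = 6.6411×10⁶ m.
r_a = 6052 + 19050 = 25102 km = 2.5102×10⁷ m.
Semi-major axis a = (r_p + r_a)/2 = (6641.1 + 25102)/2 = 15872 km = 1.587×10⁷ m.
By Kepler's third law T = 2π√(a³/μ) = 2π × 3.508×10³ = 2.204×10⁴ s.
= 6.123 hours.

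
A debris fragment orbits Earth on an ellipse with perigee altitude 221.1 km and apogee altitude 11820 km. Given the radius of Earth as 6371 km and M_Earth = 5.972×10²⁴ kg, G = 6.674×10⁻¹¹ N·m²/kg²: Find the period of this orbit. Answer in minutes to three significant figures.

μ = GM = 6.674×10⁻¹¹ × 5.972×10²⁴ = 3.986×10¹⁴ m³/s².
r_p = 6371 + 221.1 = 6592.1 km = 6.5921×10⁶ m.
r_a = 6371 + 11820 = 18191 km = 1.8191×10⁷ m.
Semi-major axis a = (r_p + r_a)/2 = (6592.1 + 18191)/2 = 12392 km = 1.239×10⁷ m.
By Kepler's third law T = 2π√(a³/μ) = 2π × 2.185×10³ = 1.373×10⁴ s.
= 228.8 minutes.

T ≈ 229 minutes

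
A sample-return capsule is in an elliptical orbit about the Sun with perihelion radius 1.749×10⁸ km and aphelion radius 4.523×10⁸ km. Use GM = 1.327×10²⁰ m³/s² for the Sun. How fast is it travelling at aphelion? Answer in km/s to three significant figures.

Semi-major axis a = (r_p + r_a)/2 = 3.1360×10⁸ km = 3.136×10¹¹ m.
Vis-viva: v² = μ(2/r − 1/a) = 1.327×10²⁰ × (4.422×10⁻¹² − 3.189×10⁻¹²) = 1.636×10⁸ m²/s².
v = 12790 m/s = 12.79 km/s.

v ≈ 12.8 km/s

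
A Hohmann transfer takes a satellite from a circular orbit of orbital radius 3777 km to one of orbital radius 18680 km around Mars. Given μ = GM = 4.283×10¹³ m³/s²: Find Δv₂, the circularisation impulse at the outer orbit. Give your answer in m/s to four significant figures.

Δv ≈ 636.0 m/s

r₁ = 3777 km = 3.777×10⁶ m.
r₂ = 18680 km = 1.868×10⁷ m.
Transfer ellipse a_t = (r₁ + r₂)/2 = 1.123×10⁷ m.
At r₁: circular v_c1 = √(μ/r₁) = 3367 m/s; transfer-periapsis v_p = √[μ(2/r₁ − 1/a_t)] = 4343 m/s.
At r₂: circular v_c2 = √(μ/r₂) = 1514 m/s; transfer-apoapsis v_a = √[μ(2/r₂ − 1/a_t)] = 878.2 m/s.
Δv₂ = v_c2 − v_a = 636.0 m/s.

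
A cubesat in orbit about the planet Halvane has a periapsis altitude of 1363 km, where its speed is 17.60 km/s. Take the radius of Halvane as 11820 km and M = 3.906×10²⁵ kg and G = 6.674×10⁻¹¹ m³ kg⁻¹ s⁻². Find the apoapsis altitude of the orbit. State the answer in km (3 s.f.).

μ = GM = 6.674×10⁻¹¹ × 3.906×10²⁵ = 2.607×10¹⁵ m³/s².
r_p = 11820 + 1363 = 13183 km = 1.318×10⁷ m.
Specific energy ε = v²/2 − μ/r = -4.286×10⁷ J/kg, so a = −μ/(2ε) = 3.041×10⁷ m.
The apsides satisfy r_p + r_a = 2a, so the apoapsis radius is 2a − r_p = 4.763×10⁷ m = 47634 km.
Apoapsis altitude = 47634 − 11820 = 35814 km.

apoapsis altitude ≈ 35800 km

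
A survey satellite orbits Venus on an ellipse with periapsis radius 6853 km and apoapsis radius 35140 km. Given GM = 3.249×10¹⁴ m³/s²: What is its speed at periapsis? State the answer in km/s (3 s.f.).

Semi-major axis a = (r_p + r_a)/2 = 20996 km = 2.100×10⁷ m.
Vis-viva: v² = μ(2/r − 1/a) = 3.249×10¹⁴ × (2.918×10⁻⁷ − 4.763×10⁻⁸) = 7.935×10⁷ m²/s².
v = 8908 m/s = 8.908 km/s.

v ≈ 8.91 km/s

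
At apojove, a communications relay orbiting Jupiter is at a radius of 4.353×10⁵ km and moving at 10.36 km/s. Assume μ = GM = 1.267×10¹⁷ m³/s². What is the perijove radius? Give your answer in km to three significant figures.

perijove radius ≈ 98400 km

r_a = 4.353×10⁸ m.
Specific energy ε = v²/2 − μ/r = -2.374×10⁸ J/kg, so a = −μ/(2ε) = 2.669×10⁸ m.
The apsides satisfy r_p + r_a = 2a, so the perijove radius is 2a − r_a = 9.840×10⁷ m = 98401 km.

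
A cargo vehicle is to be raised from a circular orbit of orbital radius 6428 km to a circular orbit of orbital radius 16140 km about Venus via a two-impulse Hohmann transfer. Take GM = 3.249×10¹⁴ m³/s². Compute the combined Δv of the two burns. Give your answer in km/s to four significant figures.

r₁ = 6428 km = 6.428×10⁶ m.
r₂ = 16140 km = 1.614×10⁷ m.
Transfer ellipse a_t = (r₁ + r₂)/2 = 1.128×10⁷ m.
At r₁: circular v_c1 = √(μ/r₁) = 7109 m/s; transfer-periapsis v_p = √[μ(2/r₁ − 1/a_t)] = 8503 m/s.
Δv₁ = v_p − v_c1 = 1393 m/s.
At r₂: circular v_c2 = √(μ/r₂) = 4487 m/s; transfer-apoapsis v_a = √[μ(2/r₂ − 1/a_t)] = 3386 m/s.
Δv₂ = v_c2 − v_a = 1100 m/s.
Total Δv = Δv₁ + Δv₂ = 2494 m/s = 2.494 km/s.

Δv_total ≈ 2.494 km/s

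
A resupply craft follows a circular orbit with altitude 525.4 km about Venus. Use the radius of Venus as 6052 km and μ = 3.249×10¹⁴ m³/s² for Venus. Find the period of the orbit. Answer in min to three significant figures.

r = 6052 + 525.4 = 6577.4 km = 6.5774×10⁶ m.
Kepler's third law: T = 2π√(r³/μ) = 2π√((6.577×10⁶)³ / 3.249×10¹⁴).
r³/μ = 8.758×10⁵ s², so T = 2π × 9.359×10² = 5.880×10³ s.
Converting: 5.880×10³ s ÷ 60.00 = 98.00 min.

T ≈ 98.0 min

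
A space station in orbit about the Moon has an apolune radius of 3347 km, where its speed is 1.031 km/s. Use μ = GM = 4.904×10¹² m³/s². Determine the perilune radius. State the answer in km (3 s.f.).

perilune radius ≈ 1910 km

r_a = 3.347×10⁶ m.
Specific energy ε = v²/2 − μ/r = -9.337×10⁵ J/kg, so a = −μ/(2ε) = 2.626×10⁶ m.
The apsides satisfy r_p + r_a = 2a, so the perilune radius is 2a − r_a = 1.905×10⁶ m = 1905.2 km.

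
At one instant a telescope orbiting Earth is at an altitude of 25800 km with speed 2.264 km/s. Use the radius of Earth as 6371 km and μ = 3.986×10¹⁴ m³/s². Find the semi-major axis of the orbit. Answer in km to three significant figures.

r = 6371 + 25800 = 32171 km = 3.217×10⁷ m.
Vis-viva rearranged: 1/a = 2/r − v²/μ = 6.217×10⁻⁸ − 1.286×10⁻⁸ = 4.931×10⁻⁸ m⁻¹.
a = 2.028×10⁷ m = 20280 km.

a ≈ 20300 km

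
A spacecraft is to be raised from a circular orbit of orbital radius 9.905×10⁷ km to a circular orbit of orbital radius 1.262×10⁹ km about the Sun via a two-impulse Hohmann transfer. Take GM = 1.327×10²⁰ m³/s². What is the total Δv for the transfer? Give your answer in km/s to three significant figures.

Δv_total ≈ 19.6 km/s

r₁ = 9.905×10⁷ km = 9.905×10¹⁰ m.
r₂ = 1.262×10⁹ km = 1.262×10¹² m.
Transfer ellipse a_t = (r₁ + r₂)/2 = 6.805×10¹¹ m.
At r₁: circular v_c1 = √(μ/r₁) = 36600 m/s; transfer-perihelion v_p = √[μ(2/r₁ − 1/a_t)] = 49840 m/s.
Δv₁ = v_p − v_c1 = 13240 m/s.
At r₂: circular v_c2 = √(μ/r₂) = 10250 m/s; transfer-aphelion v_a = √[μ(2/r₂ − 1/a_t)] = 3912 m/s.
Δv₂ = v_c2 − v_a = 6342 m/s.
Total Δv = Δv₁ + Δv₂ = 19580 m/s = 19.58 km/s.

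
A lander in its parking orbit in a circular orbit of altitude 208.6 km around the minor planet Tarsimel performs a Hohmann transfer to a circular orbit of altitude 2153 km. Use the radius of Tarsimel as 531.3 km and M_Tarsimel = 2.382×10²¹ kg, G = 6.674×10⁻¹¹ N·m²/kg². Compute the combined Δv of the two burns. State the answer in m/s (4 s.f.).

μ = GM = 6.674×10⁻¹¹ × 2.382×10²¹ = 1.590×10¹¹ m³/s².
r₁ = 531.3 + 208.6 = 739.90 km = 7.3990×10⁵ m.
r₂ = 531.3 + 2153 = 2684.3 km = 2.6843×10⁶ m.
Transfer ellipse a_t = (r₁ + r₂)/2 = 1.712×10⁶ m.
At r₁: circular v_c1 = √(μ/r₁) = 463.5 m/s; transfer-periapsis v_p = √[μ(2/r₁ − 1/a_t)] = 580.4 m/s.
Δv₁ = v_p − v_c1 = 116.9 m/s.
At r₂: circular v_c2 = √(μ/r₂) = 243.4 m/s; transfer-apoapsis v_a = √[μ(2/r₂ − 1/a_t)] = 160.0 m/s.
Δv₂ = v_c2 − v_a = 83.38 m/s.
Total Δv = Δv₁ + Δv₂ = 200.2 m/s.

Δv_total ≈ 200.2 m/s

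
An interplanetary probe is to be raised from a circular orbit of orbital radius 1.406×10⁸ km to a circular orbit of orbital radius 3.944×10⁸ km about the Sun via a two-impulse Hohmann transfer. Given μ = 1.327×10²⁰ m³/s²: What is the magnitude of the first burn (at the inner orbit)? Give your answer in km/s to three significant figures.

r₁ = 1.406×10⁸ km = 1.406×10¹¹ m.
r₂ = 3.944×10⁸ km = 3.944×10¹¹ m.
Transfer ellipse a_t = (r₁ + r₂)/2 = 2.675×10¹¹ m.
At r₁: circular v_c1 = √(μ/r₁) = 30720 m/s; transfer-perihelion v_p = √[μ(2/r₁ − 1/a_t)] = 37300 m/s.
Δv₁ = v_p − v_c1 = 6582 m/s.
= 6.582 km/s.

Δv ≈ 6.58 km/s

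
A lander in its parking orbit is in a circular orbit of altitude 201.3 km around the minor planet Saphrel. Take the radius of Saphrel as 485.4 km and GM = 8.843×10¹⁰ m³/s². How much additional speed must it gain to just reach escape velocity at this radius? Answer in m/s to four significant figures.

Δv ≈ 148.6 m/s

r = 485.4 + 201.3 = 686.70 km = 6.8670×10⁵ m.
Circular speed v_c = √(μ/r) = 358.9 m/s.
Escape speed v_esc = √(2μ/r) = √2 × v_c = 507.5 m/s.
Δv = v_esc − v_c = 148.6 m/s.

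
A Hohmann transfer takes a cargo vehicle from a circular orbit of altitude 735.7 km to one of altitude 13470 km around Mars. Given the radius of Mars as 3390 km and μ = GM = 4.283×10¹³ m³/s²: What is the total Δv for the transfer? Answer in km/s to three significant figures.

r₁ = 3390 + 735.7 = 4125.7 km = 4.1257×10⁶ m.
r₂ = 3390 + 13470 = 16860 km = 1.6860×10⁷ m.
Transfer ellipse a_t = (r₁ + r₂)/2 = 1.049×10⁷ m.
At r₁: circular v_c1 = √(μ/r₁) = 3222 m/s; transfer-periapsis v_p = √[μ(2/r₁ − 1/a_t)] = 4084 m/s.
Δv₁ = v_p − v_c1 = 862.2 m/s.
At r₂: circular v_c2 = √(μ/r₂) = 1594 m/s; transfer-apoapsis v_a = √[μ(2/r₂ − 1/a_t)] = 999.4 m/s.
Δv₂ = v_c2 − v_a = 594.4 m/s.
Total Δv = Δv₁ + Δv₂ = 1457 m/s = 1.457 km/s.

Δv_total ≈ 1.46 km/s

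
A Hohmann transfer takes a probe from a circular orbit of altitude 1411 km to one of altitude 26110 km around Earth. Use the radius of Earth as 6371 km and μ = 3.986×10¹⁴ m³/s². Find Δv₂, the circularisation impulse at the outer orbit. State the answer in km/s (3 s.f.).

Δv ≈ 1.33 km/s

r₁ = 6371 + 1411 = 7782.0 km = 7.7820×10⁶ m.
r₂ = 6371 + 26110 = 32481 km = 3.2481×10⁷ m.
Transfer ellipse a_t = (r₁ + r₂)/2 = 2.013×10⁷ m.
At r₁: circular v_c1 = √(μ/r₁) = 7157 m/s; transfer-perigee v_p = √[μ(2/r₁ − 1/a_t)] = 9091 m/s.
At r₂: circular v_c2 = √(μ/r₂) = 3503 m/s; transfer-apogee v_a = √[μ(2/r₂ − 1/a_t)] = 2178 m/s.
Δv₂ = v_c2 − v_a = 1325 m/s.
= 1.325 km/s.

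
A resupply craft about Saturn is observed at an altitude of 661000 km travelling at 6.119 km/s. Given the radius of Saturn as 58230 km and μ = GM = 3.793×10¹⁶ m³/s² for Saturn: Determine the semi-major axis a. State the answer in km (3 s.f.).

r = 58230 + 661000 = 7.1923×10⁵ km = 7.192×10⁸ m.
Specific orbital energy ε = v²/2 − μ/r = (6119)²/2 − 3.793×10¹⁶/7.192×10⁸ = -3.402×10⁷ J/kg.
Since ε = −μ/(2a), a = −μ/(2ε) = 5.575×10⁸ m = 5.5753×10⁵ km.

a ≈ 5.58×10⁵ km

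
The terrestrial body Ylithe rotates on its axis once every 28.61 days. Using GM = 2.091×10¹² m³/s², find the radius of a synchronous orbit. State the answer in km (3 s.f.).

r_sync ≈ 68700 km

T = 28.61 days = 2.472×10⁶ s.
A synchronous orbit has period T, so by Kepler's third law a = (μT²/4π²)^(1/3).
μT²/4π² = 2.091×10¹² × (2.472×10⁶)² / 39.48 = 3.236×10²³ m³.
a = 6.866×10⁷ m = 68657 km.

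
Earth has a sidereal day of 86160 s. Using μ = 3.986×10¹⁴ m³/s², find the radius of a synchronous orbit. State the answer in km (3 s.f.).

A synchronous orbit has period T, so by Kepler's third law a = (μT²/4π²)^(1/3).
μT²/4π² = 3.986×10¹⁴ × (8.616×10⁴)² / 39.48 = 7.495×10²² m³.
a = 4.216×10⁷ m = 42163 km.

r_sync ≈ 42200 km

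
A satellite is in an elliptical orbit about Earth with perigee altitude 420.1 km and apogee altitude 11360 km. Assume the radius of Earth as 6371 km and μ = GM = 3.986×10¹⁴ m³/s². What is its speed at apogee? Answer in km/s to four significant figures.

r_p = 6371 + 420.1 = 6791.1 km = 6.7911×10⁶ m.
r_a = 6371 + 11360 = 17731 km = 1.7731×10⁷ m.
Semi-major axis a = (r_p + r_a)/2 = 12261 km = 1.226×10⁷ m.
Vis-viva: v² = μ(2/r − 1/a) = 3.986×10¹⁴ × (1.128×10⁻⁷ − 8.156×10⁻⁸) = 1.245×10⁷ m²/s².
v = 3529 m/s = 3.529 km/s.

v ≈ 3.529 km/s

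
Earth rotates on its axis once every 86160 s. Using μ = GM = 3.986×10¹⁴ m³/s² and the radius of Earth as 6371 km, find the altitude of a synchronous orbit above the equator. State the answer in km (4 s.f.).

h_sync ≈ 35790 km

A synchronous orbit has period T, so by Kepler's third law a = (μT²/4π²)^(1/3).
μT²/4π² = 3.986×10¹⁴ × (8.616×10⁴)² / 39.48 = 7.495×10²² m³.
a = 4.216×10⁷ m = 42163 km.
Altitude h = a − R = 42163 − 6371 = 35792 km.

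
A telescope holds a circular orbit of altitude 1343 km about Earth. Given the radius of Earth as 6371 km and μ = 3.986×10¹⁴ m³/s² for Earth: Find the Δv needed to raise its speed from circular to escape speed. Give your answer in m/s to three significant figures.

r = 6371 + 1343 = 7714.0 km = 7.7140×10⁶ m.
Circular speed v_c = √(μ/r) = 7188 m/s.
Escape speed v_esc = √(2μ/r) = √2 × v_c = 10170 m/s.
Δv = v_esc − v_c = 2978 m/s.

Δv ≈ 2980 m/s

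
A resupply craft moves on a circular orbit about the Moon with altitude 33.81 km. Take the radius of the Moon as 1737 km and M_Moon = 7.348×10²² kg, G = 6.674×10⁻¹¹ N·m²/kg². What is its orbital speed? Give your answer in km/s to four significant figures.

μ = GM = 6.674×10⁻¹¹ × 7.348×10²² = 4.904×10¹² m³/s².
r = 1737 + 33.81 = 1770.8 km = 1.7708×10⁶ m.
For a circular orbit v = √(μ/r) = √(4.904×10¹² / 1.771×10⁶) = √(2.769×10⁶) = 1664 m/s.
That is 1.664 km/s.

v ≈ 1.664 km/s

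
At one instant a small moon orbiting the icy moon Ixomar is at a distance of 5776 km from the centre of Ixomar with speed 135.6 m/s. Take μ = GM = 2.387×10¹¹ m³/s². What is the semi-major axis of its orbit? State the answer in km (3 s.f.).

r = 5.776×10⁶ m.
Specific orbital energy ε = v²/2 − μ/r = (135.6)²/2 − 2.387×10¹¹/5.776×10⁶ = -3.213×10⁴ J/kg.
Since ε = −μ/(2a), a = −μ/(2ε) = 3.714×10⁶ m = 3714.3 km.

a ≈ 3710 km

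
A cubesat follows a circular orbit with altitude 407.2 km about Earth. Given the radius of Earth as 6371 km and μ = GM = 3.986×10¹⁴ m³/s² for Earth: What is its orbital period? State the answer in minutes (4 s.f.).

T ≈ 92.56 minutes

r = 6371 + 407.2 = 6778.2 km = 6.7782×10⁶ m.
Kepler's third law: T = 2π√(r³/μ) = 2π√((6.778×10⁶)³ / 3.986×10¹⁴).
r³/μ = 7.813×10⁵ s², so T = 2π × 8.839×10² = 5.554×10³ s.
Converting: 5.554×10³ s ÷ 60.00 = 92.56 minutes.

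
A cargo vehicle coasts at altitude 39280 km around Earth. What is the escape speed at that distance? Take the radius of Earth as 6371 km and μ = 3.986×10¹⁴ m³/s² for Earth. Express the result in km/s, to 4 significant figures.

r = 6371 + 39280 = 45651 km = 4.5651×10⁷ m.
Escape speed v_esc = √(2μ/r) = √(2 × 3.986×10¹⁴ / 4.565×10⁷) = √(1.746×10⁷) = 4179 m/s.
= 4.179 km/s.

v_esc ≈ 4.179 km/s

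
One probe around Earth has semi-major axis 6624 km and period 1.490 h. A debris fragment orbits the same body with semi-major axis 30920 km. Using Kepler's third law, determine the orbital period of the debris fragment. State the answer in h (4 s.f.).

T₂ ≈ 15.03 h

Kepler's third law: T² ∝ a³, so T₂ = T₁ (a₂/a₁)^(3/2).
a₂/a₁ = 4.668, (a₂/a₁)^(3/2) = 10.09.
T₂ = 1.490 × 10.09 = 15.03 h.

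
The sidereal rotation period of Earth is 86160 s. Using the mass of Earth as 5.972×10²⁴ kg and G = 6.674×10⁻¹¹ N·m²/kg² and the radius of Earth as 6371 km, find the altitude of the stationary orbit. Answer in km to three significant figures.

h_sync ≈ 35800 km

μ = GM = 6.674×10⁻¹¹ × 5.972×10²⁴ = 3.986×10¹⁴ m³/s².
A synchronous orbit has period T, so by Kepler's third law a = (μT²/4π²)^(1/3).
μT²/4π² = 3.986×10¹⁴ × (8.616×10⁴)² / 39.48 = 7.495×10²² m³.
a = 4.216×10⁷ m = 42162 km.
Altitude h = a − R = 42162 − 6371 = 35791 km.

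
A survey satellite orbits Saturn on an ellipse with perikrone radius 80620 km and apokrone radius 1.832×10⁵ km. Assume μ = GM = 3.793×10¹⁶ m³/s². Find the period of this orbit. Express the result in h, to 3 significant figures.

Semi-major axis a = (r_p + r_a)/2 = (80620 + 1.8320×10⁵)/2 = 1.3191×10⁵ km = 1.319×10⁸ m.
By Kepler's third law T = 2π√(a³/μ) = 2π × 7.779×10³ = 4.888×10⁴ s.
= 13.58 h.

T ≈ 13.6 h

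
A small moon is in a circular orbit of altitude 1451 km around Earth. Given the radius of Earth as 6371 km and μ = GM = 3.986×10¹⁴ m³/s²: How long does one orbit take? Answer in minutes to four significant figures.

r = 6371 + 1451 = 7822.0 km = 7.8220×10⁶ m.
Kepler's third law: T = 2π√(r³/μ) = 2π√((7.822×10⁶)³ / 3.986×10¹⁴).
r³/μ = 1.201×10⁶ s², so T = 2π × 1.096×10³ = 6.885×10³ s.
Converting: 6.885×10³ s ÷ 60.00 = 114.7 minutes.

T ≈ 114.7 minutes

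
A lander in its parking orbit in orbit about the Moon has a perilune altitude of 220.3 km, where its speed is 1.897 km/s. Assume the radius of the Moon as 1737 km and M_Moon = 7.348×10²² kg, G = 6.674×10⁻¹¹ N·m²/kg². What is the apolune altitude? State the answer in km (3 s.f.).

apolune altitude ≈ 3250 km

μ = GM = 6.674×10⁻¹¹ × 7.348×10²² = 4.904×10¹² m³/s².
r_p = 1737 + 220.3 = 1957.3 km = 1.957×10⁶ m.
Specific energy ε = v²/2 − μ/r = -7.062×10⁵ J/kg, so a = −μ/(2ε) = 3.472×10⁶ m.
The apsides satisfy r_p + r_a = 2a, so the apolune radius is 2a − r_p = 4.987×10⁶ m = 4986.8 km.
Apolune altitude = 4986.8 − 1737 = 3249.8 km.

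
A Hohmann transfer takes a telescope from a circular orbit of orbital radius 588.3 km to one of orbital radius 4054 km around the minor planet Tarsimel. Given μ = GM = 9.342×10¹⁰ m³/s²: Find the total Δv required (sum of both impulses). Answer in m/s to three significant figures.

r₁ = 588.3 km = 5.883×10⁵ m.
r₂ = 4054 km = 4.054×10⁶ m.
Transfer ellipse a_t = (r₁ + r₂)/2 = 2.321×10⁶ m.
At r₁: circular v_c1 = √(μ/r₁) = 398.5 m/s; transfer-periapsis v_p = √[μ(2/r₁ − 1/a_t)] = 526.6 m/s.
Δv₁ = v_p − v_c1 = 128.1 m/s.
At r₂: circular v_c2 = √(μ/r₂) = 151.8 m/s; transfer-apoapsis v_a = √[μ(2/r₂ − 1/a_t)] = 76.42 m/s.
Δv₂ = v_c2 − v_a = 75.38 m/s.
Total Δv = Δv₁ + Δv₂ = 203.5 m/s.

Δv_total ≈ 204 m/s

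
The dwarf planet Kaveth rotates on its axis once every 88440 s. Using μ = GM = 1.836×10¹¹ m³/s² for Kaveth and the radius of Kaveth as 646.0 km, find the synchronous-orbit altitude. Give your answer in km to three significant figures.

h_sync ≈ 2670 km

A synchronous orbit has period T, so by Kepler's third law a = (μT²/4π²)^(1/3).
μT²/4π² = 1.836×10¹¹ × (8.844×10⁴)² / 39.48 = 3.638×10¹⁹ m³.
a = 3.313×10⁶ m = 3313.4 km.
Altitude h = a − R = 3313.4 − 646.0 = 2667.4 km.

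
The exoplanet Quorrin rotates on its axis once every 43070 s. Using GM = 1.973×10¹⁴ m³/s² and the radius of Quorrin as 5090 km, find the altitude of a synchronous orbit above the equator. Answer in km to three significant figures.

h_sync ≈ 15900 km

A synchronous orbit has period T, so by Kepler's third law a = (μT²/4π²)^(1/3).
μT²/4π² = 1.973×10¹⁴ × (4.307×10⁴)² / 39.48 = 9.271×10²¹ m³.
a = 2.101×10⁷ m = 21007 km.
Altitude h = a − R = 21007 − 5090 = 15917 km.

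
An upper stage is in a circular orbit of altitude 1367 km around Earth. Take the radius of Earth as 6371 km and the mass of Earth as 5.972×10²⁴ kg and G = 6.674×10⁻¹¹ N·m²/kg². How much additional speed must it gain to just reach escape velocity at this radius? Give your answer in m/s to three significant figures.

Δv ≈ 2970 m/s

μ = GM = 6.674×10⁻¹¹ × 5.972×10²⁴ = 3.986×10¹⁴ m³/s².
r = 6371 + 1367 = 7738.0 km = 7.7380×10⁶ m.
Circular speed v_c = √(μ/r) = 7177 m/s.
Escape speed v_esc = √(2μ/r) = √2 × v_c = 10150 m/s.
Δv = v_esc − v_c = 2973 m/s.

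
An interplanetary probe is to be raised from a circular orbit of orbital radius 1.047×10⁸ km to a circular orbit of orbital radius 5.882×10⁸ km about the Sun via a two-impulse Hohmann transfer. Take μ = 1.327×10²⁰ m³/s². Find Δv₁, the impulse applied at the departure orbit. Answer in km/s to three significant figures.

r₁ = 1.047×10⁸ km = 1.047×10¹¹ m.
r₂ = 5.882×10⁸ km = 5.882×10¹¹ m.
Transfer ellipse a_t = (r₁ + r₂)/2 = 3.464×10¹¹ m.
At r₁: circular v_c1 = √(μ/r₁) = 35600 m/s; transfer-perihelion v_p = √[μ(2/r₁ − 1/a_t)] = 46390 m/s.
Δv₁ = v_p − v_c1 = 10790 m/s.
= 10.79 km/s.

Δv ≈ 10.8 km/s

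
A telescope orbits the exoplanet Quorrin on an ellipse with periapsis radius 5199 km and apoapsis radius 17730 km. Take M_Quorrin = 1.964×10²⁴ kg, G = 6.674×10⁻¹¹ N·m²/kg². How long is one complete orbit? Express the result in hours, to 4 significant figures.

μ = GM = 6.674×10⁻¹¹ × 1.964×10²⁴ = 1.311×10¹⁴ m³/s².
Semi-major axis a = (r_p + r_a)/2 = (5199.0 + 17730)/2 = 11464 km = 1.146×10⁷ m.
By Kepler's third law T = 2π√(a³/μ) = 2π × 3.391×10³ = 2.130×10⁴ s.
= 5.918 hours.

T ≈ 5.918 hours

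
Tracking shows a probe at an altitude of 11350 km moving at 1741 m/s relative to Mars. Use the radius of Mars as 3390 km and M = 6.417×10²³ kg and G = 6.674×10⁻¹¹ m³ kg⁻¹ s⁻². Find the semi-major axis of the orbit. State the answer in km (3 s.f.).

μ = GM = 6.674×10⁻¹¹ × 6.417×10²³ = 4.283×10¹³ m³/s².
r = 3390 + 11350 = 14740 km = 1.474×10⁷ m.
Specific orbital energy ε = v²/2 − μ/r = (1741)²/2 − 4.283×10¹³/1.474×10⁷ = -1.390×10⁶ J/kg.
Since ε = −μ/(2a), a = −μ/(2ε) = 1.541×10⁷ m = 15406 km.

a ≈ 15400 km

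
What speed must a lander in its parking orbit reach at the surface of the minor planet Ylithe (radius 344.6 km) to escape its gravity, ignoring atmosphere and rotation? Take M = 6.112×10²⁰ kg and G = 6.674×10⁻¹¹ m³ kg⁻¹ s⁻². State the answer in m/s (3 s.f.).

v_esc ≈ 487 m/s

μ = GM = 6.674×10⁻¹¹ × 6.112×10²⁰ = 4.079×10¹⁰ m³/s².
r = R = 3.446×10⁵ m.
Escape speed v_esc = √(2μ/r) = √(2 × 4.079×10¹⁰ / 3.446×10⁵) = √(2.367×10⁵) = 486.6 m/s.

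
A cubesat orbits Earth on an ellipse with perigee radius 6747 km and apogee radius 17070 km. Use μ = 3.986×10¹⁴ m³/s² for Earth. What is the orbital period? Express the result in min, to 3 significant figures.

T ≈ 216 min

Semi-major axis a = (r_p + r_a)/2 = (6747.0 + 17070)/2 = 11908 km = 1.191×10⁷ m.
By Kepler's third law T = 2π√(a³/μ) = 2π × 2.058×10³ = 1.293×10⁴ s.
= 215.5 min.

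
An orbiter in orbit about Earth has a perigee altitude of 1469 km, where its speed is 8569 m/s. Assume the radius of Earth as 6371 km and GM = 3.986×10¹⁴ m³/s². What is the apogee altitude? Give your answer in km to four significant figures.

apogee altitude ≈ 14000 km

r_p = 6371 + 1469 = 7840.0 km = 7.840×10⁶ m.
Specific energy ε = v²/2 − μ/r = -1.413×10⁷ J/kg, so a = −μ/(2ε) = 1.411×10⁷ m.
The apsides satisfy r_p + r_a = 2a, so the apogee radius is 2a − r_p = 2.037×10⁷ m = 20374 km.
Apogee altitude = 20374 − 6371 = 14003 km.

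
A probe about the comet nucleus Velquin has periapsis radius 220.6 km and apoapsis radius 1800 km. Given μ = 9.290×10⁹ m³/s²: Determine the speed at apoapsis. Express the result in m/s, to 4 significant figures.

v ≈ 33.57 m/s

Semi-major axis a = (r_p + r_a)/2 = 1010.3 km = 1.010×10⁶ m.
Vis-viva: v² = μ(2/r − 1/a) = 9.290×10⁹ × (1.111×10⁻⁶ − 9.898×10⁻⁷) = 1.127×10³ m²/s².
v = 33.57 m/s.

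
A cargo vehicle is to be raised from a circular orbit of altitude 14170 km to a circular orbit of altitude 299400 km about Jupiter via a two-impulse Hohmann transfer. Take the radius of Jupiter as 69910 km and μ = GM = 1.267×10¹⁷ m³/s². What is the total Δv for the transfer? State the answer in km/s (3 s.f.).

r₁ = 69910 + 14170 = 84080 km = 8.4080×10⁷ m.
r₂ = 69910 + 299400 = 369310 km = 3.6931×10⁸ m.
Transfer ellipse a_t = (r₁ + r₂)/2 = 2.267×10⁸ m.
At r₁: circular v_c1 = √(μ/r₁) = 38820 m/s; transfer-perijove v_p = √[μ(2/r₁ − 1/a_t)] = 49550 m/s.
Δv₁ = v_p − v_c1 = 10730 m/s.
At r₂: circular v_c2 = √(μ/r₂) = 18520 m/s; transfer-apojove v_a = √[μ(2/r₂ − 1/a_t)] = 11280 m/s.
Δv₂ = v_c2 − v_a = 7242 m/s.
Total Δv = Δv₁ + Δv₂ = 17970 m/s = 17.97 km/s.

Δv_total ≈ 18.0 km/s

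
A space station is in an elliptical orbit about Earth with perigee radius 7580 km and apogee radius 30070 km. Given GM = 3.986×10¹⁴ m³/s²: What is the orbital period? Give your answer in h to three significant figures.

T ≈ 7.14 h

Semi-major axis a = (r_p + r_a)/2 = (7580.0 + 30070)/2 = 18825 km = 1.882×10⁷ m.
By Kepler's third law T = 2π√(a³/μ) = 2π × 4.091×10³ = 2.570×10⁴ s.
= 7.140 h.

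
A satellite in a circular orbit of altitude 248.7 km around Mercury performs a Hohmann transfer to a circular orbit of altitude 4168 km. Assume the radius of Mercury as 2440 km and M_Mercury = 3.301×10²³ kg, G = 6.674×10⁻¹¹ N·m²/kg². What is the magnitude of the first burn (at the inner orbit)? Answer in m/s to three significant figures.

Δv ≈ 550 m/s

μ = GM = 6.674×10⁻¹¹ × 3.301×10²³ = 2.203×10¹³ m³/s².
r₁ = 2440 + 248.7 = 2688.7 km = 2.6887×10⁶ m.
r₂ = 2440 + 4168 = 6608.0 km = 6.6080×10⁶ m.
Transfer ellipse a_t = (r₁ + r₂)/2 = 4.648×10⁶ m.
At r₁: circular v_c1 = √(μ/r₁) = 2862 m/s; transfer-periherm v_p = √[μ(2/r₁ − 1/a_t)] = 3413 m/s.
Δv₁ = v_p − v_c1 = 550.5 m/s.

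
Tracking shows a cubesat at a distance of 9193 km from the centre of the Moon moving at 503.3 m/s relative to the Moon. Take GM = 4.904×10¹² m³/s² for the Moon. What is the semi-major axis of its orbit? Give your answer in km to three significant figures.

a ≈ 6030 km

r = 9.193×10⁶ m.
Specific orbital energy ε = v²/2 − μ/r = (503.3)²/2 − 4.904×10¹²/9.193×10⁶ = -4.068×10⁵ J/kg.
Since ε = −μ/(2a), a = −μ/(2ε) = 6.028×10⁶ m = 6027.6 km.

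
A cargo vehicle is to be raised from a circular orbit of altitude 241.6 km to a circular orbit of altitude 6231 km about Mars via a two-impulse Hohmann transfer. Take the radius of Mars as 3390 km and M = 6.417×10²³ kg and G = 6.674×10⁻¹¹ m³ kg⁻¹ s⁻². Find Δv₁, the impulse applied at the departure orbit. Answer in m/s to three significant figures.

μ = GM = 6.674×10⁻¹¹ × 6.417×10²³ = 4.283×10¹³ m³/s².
r₁ = 3390 + 241.6 = 3631.6 km = 3.6316×10⁶ m.
r₂ = 3390 + 6231 = 9621.0 km = 9.6210×10⁶ m.
Transfer ellipse a_t = (r₁ + r₂)/2 = 6.626×10⁶ m.
At r₁: circular v_c1 = √(μ/r₁) = 3434 m/s; transfer-periapsis v_p = √[μ(2/r₁ − 1/a_t)] = 4138 m/s.
Δv₁ = v_p − v_c1 = 703.9 m/s.

Δv ≈ 704 m/s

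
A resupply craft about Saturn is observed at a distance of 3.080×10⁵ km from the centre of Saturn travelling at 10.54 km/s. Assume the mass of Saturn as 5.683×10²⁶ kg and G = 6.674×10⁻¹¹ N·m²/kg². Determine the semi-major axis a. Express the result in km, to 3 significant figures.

a ≈ 2.81×10⁵ km

μ = GM = 6.674×10⁻¹¹ × 5.683×10²⁶ = 3.793×10¹⁶ m³/s².
r = 3.080×10⁸ m.
Vis-viva rearranged: 1/a = 2/r − v²/μ = 6.494×10⁻⁹ − 2.929×10⁻⁹ = 3.565×10⁻⁹ m⁻¹.
a = 2.805×10⁸ m = 2.8054×10⁵ km.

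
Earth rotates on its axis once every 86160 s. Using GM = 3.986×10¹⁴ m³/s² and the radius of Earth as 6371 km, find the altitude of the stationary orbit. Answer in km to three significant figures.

A synchronous orbit has period T, so by Kepler's third law a = (μT²/4π²)^(1/3).
μT²/4π² = 3.986×10¹⁴ × (8.616×10⁴)² / 39.48 = 7.495×10²² m³.
a = 4.216×10⁷ m = 42163 km.
Altitude h = a − R = 42163 − 6371 = 35792 km.

h_sync ≈ 35800 km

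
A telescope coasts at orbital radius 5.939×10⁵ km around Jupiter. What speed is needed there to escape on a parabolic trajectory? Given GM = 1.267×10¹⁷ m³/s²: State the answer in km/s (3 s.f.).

r = 5.939×10⁵ km = 5.939×10⁸ m.
Escape speed v_esc = √(2μ/r) = √(2 × 1.267×10¹⁷ / 5.939×10⁸) = √(4.267×10⁸) = 20660 m/s.
= 20.66 km/s.

v_esc ≈ 20.7 km/s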